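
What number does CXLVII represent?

CXLVII: C=100, XL=40, V=5, I=1, I=1
100 + 40 + 5 + 1 + 1 = 147

147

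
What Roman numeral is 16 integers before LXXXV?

LXXXV = 85
85 - 16 = 69

LXIX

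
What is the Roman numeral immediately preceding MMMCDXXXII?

MMMCDXXXII = 3432; previous is 3431

MMMCDXXXI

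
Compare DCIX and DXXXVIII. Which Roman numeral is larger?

DCIX = 609
DXXXVIII = 538
609 is larger

DCIX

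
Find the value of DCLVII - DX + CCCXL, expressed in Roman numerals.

DCLVII = 657, DX = 510, CCCXL = 340
657 - 510 = 147
147 + 340 = 487

CDLXXXVII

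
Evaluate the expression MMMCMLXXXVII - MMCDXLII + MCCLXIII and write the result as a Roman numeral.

MMMCMLXXXVII = 3987, MMCDXLII = 2442, MCCLXIII = 1263
3987 - 2442 = 1545
1545 + 1263 = 2808

MMDCCCVIII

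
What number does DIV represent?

DIV: D=500, IV=4
500 + 4 = 504

504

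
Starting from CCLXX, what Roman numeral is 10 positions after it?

CCLXX = 270
270 + 10 = 280

CCLXXX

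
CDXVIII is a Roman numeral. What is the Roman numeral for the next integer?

CDXVIII = 418; next is 419

CDXIX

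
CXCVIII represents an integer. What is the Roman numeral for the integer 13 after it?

CXCVIII = 198
198 + 13 = 211

CCXI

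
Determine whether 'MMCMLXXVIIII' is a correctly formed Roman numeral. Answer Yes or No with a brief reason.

'MMCMLXXVIIII': More than 3 consecutive I's

No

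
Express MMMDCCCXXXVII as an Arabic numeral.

MMMDCCCXXXVII: M=1000, M=1000, M=1000, D=500, C=100, C=100, C=100, X=10, X=10, X=10, V=5, I=1, I=1
1000 + 1000 + 1000 + 500 + 100 + 100 + 100 + 10 + 10 + 10 + 5 + 1 + 1 = 3837

3837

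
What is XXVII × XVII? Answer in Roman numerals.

XXVII = 27
XVII = 17
27 × 17 = 459

CDLIX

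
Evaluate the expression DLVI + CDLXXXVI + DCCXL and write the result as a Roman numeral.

DLVI = 556, CDLXXXVI = 486, DCCXL = 740
556 + 486 = 1042
1042 + 740 = 1782

MDCCLXXXII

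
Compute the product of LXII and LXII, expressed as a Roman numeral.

LXII = 62
LXII = 62
62 × 62 = 3844

MMMDCCCXLIV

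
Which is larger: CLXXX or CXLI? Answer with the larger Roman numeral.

CLXXX = 180
CXLI = 141
180 is larger

CLXXX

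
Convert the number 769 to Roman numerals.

Convert 769 to Roman numerals:
  769 contains 1×500 (D)
  269 contains 2×100 (CC)
  69 contains 1×50 (L)
  19 contains 1×10 (X)
  9 contains 1×9 (IX)

DCCLXIX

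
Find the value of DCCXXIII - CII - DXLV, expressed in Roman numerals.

DCCXXIII = 723, CII = 102, DXLV = 545
723 - 102 = 621
621 - 545 = 76

LXXVI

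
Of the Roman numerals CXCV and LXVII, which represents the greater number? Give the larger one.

CXCV = 195
LXVII = 67
195 is larger

CXCV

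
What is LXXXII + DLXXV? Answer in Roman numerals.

LXXXII = 82
DLXXV = 575
82 + 575 = 657

DCLVII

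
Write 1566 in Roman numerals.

Convert 1566 to Roman numerals:
  1566 contains 1×1000 (M)
  566 contains 1×500 (D)
  66 contains 1×50 (L)
  16 contains 1×10 (X)
  6 contains 1×5 (V)
  1 contains 1×1 (I)

MDLXVI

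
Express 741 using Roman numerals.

Convert 741 to Roman numerals:
  741 contains 1×500 (D)
  241 contains 2×100 (CC)
  41 contains 1×40 (XL)
  1 contains 1×1 (I)

DCCXLI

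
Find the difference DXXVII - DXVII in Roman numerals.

DXXVII = 527
DXVII = 517
527 - 517 = 10

X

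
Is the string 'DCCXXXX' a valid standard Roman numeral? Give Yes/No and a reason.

'DCCXXXX': More than 3 consecutive X's

No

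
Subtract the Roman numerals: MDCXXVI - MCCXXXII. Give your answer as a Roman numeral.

MDCXXVI = 1626
MCCXXXII = 1232
1626 - 1232 = 394

CCCXCIV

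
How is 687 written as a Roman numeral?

Convert 687 to Roman numerals:
  687 contains 1×500 (D)
  187 contains 1×100 (C)
  87 contains 1×50 (L)
  37 contains 3×10 (XXX)
  7 contains 1×5 (V)
  2 contains 2×1 (II)

DCLXXXVII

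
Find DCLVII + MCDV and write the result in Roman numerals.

DCLVII = 657
MCDV = 1405
657 + 1405 = 2062

MMLXII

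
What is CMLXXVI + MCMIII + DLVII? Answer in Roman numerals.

CMLXXVI = 976, MCMIII = 1903, DLVII = 557
976 + 1903 = 2879
2879 + 557 = 3436

MMMCDXXXVI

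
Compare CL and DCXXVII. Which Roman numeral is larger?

CL = 150
DCXXVII = 627
627 is larger

DCXXVII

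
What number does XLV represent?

XLV: XL=40, V=5
40 + 5 = 45

45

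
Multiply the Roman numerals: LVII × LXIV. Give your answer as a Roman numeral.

LVII = 57
LXIV = 64
57 × 64 = 3648

MMMDCXLVIII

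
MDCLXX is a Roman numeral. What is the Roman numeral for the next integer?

MDCLXX = 1670, so the next integer is 1670 + 1 = 1671

MDCLXXI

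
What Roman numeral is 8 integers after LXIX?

LXIX = 69
69 + 8 = 77

LXXVII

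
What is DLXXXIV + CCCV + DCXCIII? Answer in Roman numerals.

DLXXXIV = 584, CCCV = 305, DCXCIII = 693
584 + 305 = 889
889 + 693 = 1582

MDLXXXII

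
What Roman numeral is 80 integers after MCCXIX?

MCCXIX = 1219
1219 + 80 = 1299

MCCXCIX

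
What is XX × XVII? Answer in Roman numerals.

XX = 20
XVII = 17
20 × 17 = 340

CCCXL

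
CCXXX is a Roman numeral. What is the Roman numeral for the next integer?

CCXXX = 230; next is 231

CCXXXI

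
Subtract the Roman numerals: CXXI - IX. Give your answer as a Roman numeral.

CXXI = 121
IX = 9
121 - 9 = 112

CXII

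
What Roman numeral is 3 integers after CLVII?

CLVII = 157
157 + 3 = 160

CLX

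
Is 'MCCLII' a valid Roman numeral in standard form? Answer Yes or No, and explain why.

'MCCLII': Check the rules: uses only the symbols I, V, X, L, C, D, M; no symbol is repeated more than three times in a row; V, L and D each appear at most once; no smaller symbol precedes a larger one (values never increase from left to right). Value: M (1000) + C (100) + C (100) + L (50) + I (1) + I (1) = 1252. So it is a valid standard Roman numeral.

Yes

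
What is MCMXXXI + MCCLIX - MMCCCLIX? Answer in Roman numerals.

MCMXXXI = 1931, MCCLIX = 1259, MMCCCLIX = 2359
1931 + 1259 = 3190
3190 - 2359 = 831

DCCCXXXI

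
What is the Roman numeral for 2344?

Convert 2344 to Roman numerals:
  2344 contains 2×1000 (MM)
  344 contains 3×100 (CCC)
  44 contains 1×40 (XL)
  4 contains 1×4 (IV)

MMCCCXLIV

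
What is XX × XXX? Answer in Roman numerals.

XX = 20
XXX = 30
20 × 30 = 600

DC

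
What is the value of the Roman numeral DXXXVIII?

DXXXVIII: D=500, X=10, X=10, X=10, V=5, I=1, I=1, I=1
500 + 10 + 10 + 10 + 5 + 1 + 1 + 1 = 538

538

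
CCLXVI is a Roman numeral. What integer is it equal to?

CCLXVI: C=100, C=100, L=50, X=10, V=5, I=1
100 + 100 + 50 + 10 + 5 + 1 = 266

266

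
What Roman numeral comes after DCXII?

DCXII = 612; next is 613

DCXIII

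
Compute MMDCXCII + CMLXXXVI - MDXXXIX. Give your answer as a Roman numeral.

MMDCXCII = 2692, CMLXXXVI = 986, MDXXXIX = 1539
2692 + 986 = 3678
3678 - 1539 = 2139

MMCXXXIX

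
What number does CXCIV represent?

CXCIV: C=100, XC=90, IV=4
100 + 90 + 4 = 194

194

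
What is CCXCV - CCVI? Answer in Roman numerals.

CCXCV = 295
CCVI = 206
295 - 206 = 89

LXXXIX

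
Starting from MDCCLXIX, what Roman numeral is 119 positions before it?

MDCCLXIX = 1769
1769 - 119 = 1650

MDCL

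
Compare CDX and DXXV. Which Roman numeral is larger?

CDX = 410
DXXV = 525
525 is larger

DXXV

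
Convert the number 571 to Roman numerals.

Convert 571 to Roman numerals:
  571 contains 1×500 (D)
  71 contains 1×50 (L)
  21 contains 2×10 (XX)
  1 contains 1×1 (I)

DLXXI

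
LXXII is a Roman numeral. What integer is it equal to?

LXXII: L=50, X=10, X=10, I=1, I=1
50 + 10 + 10 + 1 + 1 = 72

72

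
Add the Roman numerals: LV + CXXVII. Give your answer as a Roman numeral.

LV = 55
CXXVII = 127
55 + 127 = 182

CLXXXII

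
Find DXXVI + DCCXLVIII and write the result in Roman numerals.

DXXVI = 526
DCCXLVIII = 748
526 + 748 = 1274

MCCLXXIV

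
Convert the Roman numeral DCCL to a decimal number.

DCCL: D=500, C=100, C=100, L=50
500 + 100 + 100 + 50 = 750

750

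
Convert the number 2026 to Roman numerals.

Convert 2026 to Roman numerals:
  2026 contains 2×1000 (MM)
  26 contains 2×10 (XX)
  6 contains 1×5 (V)
  1 contains 1×1 (I)

MMXXVI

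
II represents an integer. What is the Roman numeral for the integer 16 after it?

II = 2
2 + 16 = 18

XVIII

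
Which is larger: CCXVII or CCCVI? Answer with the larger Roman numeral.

CCXVII = 217
CCCVI = 306
306 is larger

CCCVI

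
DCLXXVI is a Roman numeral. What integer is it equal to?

DCLXXVI: D=500, C=100, L=50, X=10, X=10, V=5, I=1
500 + 100 + 50 + 10 + 10 + 5 + 1 = 676

676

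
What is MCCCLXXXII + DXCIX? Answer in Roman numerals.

MCCCLXXXII = 1382
DXCIX = 599
1382 + 599 = 1981

MCMLXXXI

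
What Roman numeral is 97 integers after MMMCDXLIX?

MMMCDXLIX = 3449
3449 + 97 = 3546

MMMDXLVI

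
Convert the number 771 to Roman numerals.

Convert 771 to Roman numerals:
  771 contains 1×500 (D)
  271 contains 2×100 (CC)
  71 contains 1×50 (L)
  21 contains 2×10 (XX)
  1 contains 1×1 (I)

DCCLXXI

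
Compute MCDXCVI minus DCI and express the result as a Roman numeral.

MCDXCVI = 1496
DCI = 601
1496 - 601 = 895

DCCCXCV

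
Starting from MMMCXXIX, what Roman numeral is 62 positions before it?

MMMCXXIX = 3129
3129 - 62 = 3067

MMMLXVII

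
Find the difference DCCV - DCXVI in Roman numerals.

DCCV = 705
DCXVI = 616
705 - 616 = 89

LXXXIX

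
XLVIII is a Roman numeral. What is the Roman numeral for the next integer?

XLVIII = 48, so the next integer is 48 + 1 = 49

XLIX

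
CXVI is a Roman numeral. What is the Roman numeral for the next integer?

CXVI = 116, so the next integer is 116 + 1 = 117

CXVII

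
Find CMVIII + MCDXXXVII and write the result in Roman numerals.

CMVIII = 908
MCDXXXVII = 1437
908 + 1437 = 2345

MMCCCXLV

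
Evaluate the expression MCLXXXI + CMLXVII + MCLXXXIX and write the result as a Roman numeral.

MCLXXXI = 1181, CMLXVII = 967, MCLXXXIX = 1189
1181 + 967 = 2148
2148 + 1189 = 3337

MMMCCCXXXVII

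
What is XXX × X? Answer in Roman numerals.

XXX = 30
X = 10
30 × 10 = 300

CCC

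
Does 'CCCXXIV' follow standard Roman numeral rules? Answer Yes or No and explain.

'CCCXXIV': Check the rules: uses only the symbols I, V, X, L, C, D, M; no symbol is repeated more than three times in a row; V, L and D each appear at most once; the only place a smaller symbol precedes a larger one is the allowed subtractive pair IV, the symbol right after such a pair (if any) is smaller than the pair's first symbol, and otherwise the values never increase from left to right. Value: C (100) + C (100) + C (100) + X (10) + X (10) + IV (4) = 324. So it is a valid standard Roman numeral.

Yes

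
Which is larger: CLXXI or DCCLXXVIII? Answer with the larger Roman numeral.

CLXXI = 171
DCCLXXVIII = 778
778 is larger

DCCLXXVIII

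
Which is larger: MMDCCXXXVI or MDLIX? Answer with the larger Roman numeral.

MMDCCXXXVI = 2736
MDLIX = 1559
2736 is larger

MMDCCXXXVI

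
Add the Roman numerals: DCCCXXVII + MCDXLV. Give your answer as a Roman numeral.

DCCCXXVII = 827
MCDXLV = 1445
827 + 1445 = 2272

MMCCLXXII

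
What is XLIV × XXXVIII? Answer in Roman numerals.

XLIV = 44
XXXVIII = 38
44 × 38 = 1672

MDCLXXII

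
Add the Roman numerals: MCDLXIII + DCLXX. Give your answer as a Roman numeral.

MCDLXIII = 1463
DCLXX = 670
1463 + 670 = 2133

MMCXXXIII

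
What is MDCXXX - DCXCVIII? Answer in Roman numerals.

MDCXXX = 1630
DCXCVIII = 698
1630 - 698 = 932

CMXXXII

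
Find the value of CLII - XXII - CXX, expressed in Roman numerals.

CLII = 152, XXII = 22, CXX = 120
152 - 22 = 130
130 - 120 = 10

X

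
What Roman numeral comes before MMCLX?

MMCLX = 2160; previous is 2159

MMCLIX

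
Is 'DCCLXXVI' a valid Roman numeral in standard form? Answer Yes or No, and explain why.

'DCCLXXVI': Check the rules: uses only the symbols I, V, X, L, C, D, M; no symbol is repeated more than three times in a row; V, L and D each appear at most once; no smaller symbol precedes a larger one (values never increase from left to right). Value: D (500) + C (100) + C (100) + L (50) + X (10) + X (10) + V (5) + I (1) = 776. So it is a valid standard Roman numeral.

Yes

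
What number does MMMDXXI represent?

MMMDXXI: M=1000, M=1000, M=1000, D=500, X=10, X=10, I=1
1000 + 1000 + 1000 + 500 + 10 + 10 + 1 = 3521

3521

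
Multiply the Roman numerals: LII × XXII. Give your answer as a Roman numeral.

LII = 52
XXII = 22
52 × 22 = 1144

MCXLIV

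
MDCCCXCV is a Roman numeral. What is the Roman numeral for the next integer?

MDCCCXCV = 1895, so the next integer is 1895 + 1 = 1896

MDCCCXCVI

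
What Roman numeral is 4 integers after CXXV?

CXXV = 125
125 + 4 = 129

CXXIX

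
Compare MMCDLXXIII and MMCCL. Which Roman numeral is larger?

MMCDLXXIII = 2473
MMCCL = 2250
2473 is larger

MMCDLXXIII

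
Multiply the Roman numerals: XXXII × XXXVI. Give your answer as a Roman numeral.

XXXII = 32
XXXVI = 36
32 × 36 = 1152

MCLII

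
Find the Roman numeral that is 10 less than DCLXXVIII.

DCLXXVIII = 678
678 - 10 = 668

DCLXVIII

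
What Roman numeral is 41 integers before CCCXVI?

CCCXVI = 316
316 - 41 = 275

CCLXXV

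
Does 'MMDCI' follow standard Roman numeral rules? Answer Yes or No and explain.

'MMDCI': Check the rules: uses only the symbols I, V, X, L, C, D, M; no symbol is repeated more than three times in a row; V, L and D each appear at most once; no smaller symbol precedes a larger one (values never increase from left to right). Value: M (1000) + M (1000) + D (500) + C (100) + I (1) = 2601. So it is a valid standard Roman numeral.

Yes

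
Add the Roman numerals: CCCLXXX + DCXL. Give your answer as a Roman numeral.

CCCLXXX = 380
DCXL = 640
380 + 640 = 1020

MXX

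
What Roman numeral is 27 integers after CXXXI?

CXXXI = 131
131 + 27 = 158

CLVIII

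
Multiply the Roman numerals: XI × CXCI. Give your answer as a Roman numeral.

XI = 11
CXCI = 191
11 × 191 = 2101

MMCI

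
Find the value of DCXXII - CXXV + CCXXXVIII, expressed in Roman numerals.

DCXXII = 622, CXXV = 125, CCXXXVIII = 238
622 - 125 = 497
497 + 238 = 735

DCCXXXV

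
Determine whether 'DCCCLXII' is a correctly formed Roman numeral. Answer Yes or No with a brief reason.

'DCCCLXII': Check the rules: uses only the symbols I, V, X, L, C, D, M; no symbol is repeated more than three times in a row; V, L and D each appear at most once; no smaller symbol precedes a larger one (values never increase from left to right). Value: D (500) + C (100) + C (100) + C (100) + L (50) + X (10) + I (1) + I (1) = 862. So it is a valid standard Roman numeral.

Yes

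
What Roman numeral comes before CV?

CV = 105, so the previous integer is 105 - 1 = 104

CIV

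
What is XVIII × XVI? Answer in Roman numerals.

XVIII = 18
XVI = 16
18 × 16 = 288

CCLXXXVIII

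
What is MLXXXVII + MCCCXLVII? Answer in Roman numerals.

MLXXXVII = 1087
MCCCXLVII = 1347
1087 + 1347 = 2434

MMCDXXXIV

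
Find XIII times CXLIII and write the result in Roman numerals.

XIII = 13
CXLIII = 143
13 × 143 = 1859

MDCCCLIX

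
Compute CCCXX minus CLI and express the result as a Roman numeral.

CCCXX = 320
CLI = 151
320 - 151 = 169

CLXIX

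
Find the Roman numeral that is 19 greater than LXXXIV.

LXXXIV = 84
84 + 19 = 103

CIII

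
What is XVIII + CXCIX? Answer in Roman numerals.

XVIII = 18
CXCIX = 199
18 + 199 = 217

CCXVII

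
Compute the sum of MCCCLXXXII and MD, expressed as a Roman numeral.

MCCCLXXXII = 1382
MD = 1500
1382 + 1500 = 2882

MMDCCCLXXXII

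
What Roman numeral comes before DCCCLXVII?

DCCCLXVII = 867; previous is 866

DCCCLXVI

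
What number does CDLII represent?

CDLII: CD=400, L=50, I=1, I=1
400 + 50 + 1 + 1 = 452

452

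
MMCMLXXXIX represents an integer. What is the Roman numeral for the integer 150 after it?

MMCMLXXXIX = 2989
2989 + 150 = 3139

MMMCXXXIX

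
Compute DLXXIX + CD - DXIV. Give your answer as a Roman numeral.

DLXXIX = 579, CD = 400, DXIV = 514
579 + 400 = 979
979 - 514 = 465

CDLXV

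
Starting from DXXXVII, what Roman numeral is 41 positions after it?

DXXXVII = 537
537 + 41 = 578

DLXXVIII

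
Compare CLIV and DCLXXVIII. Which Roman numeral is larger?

CLIV = 154
DCLXXVIII = 678
678 is larger

DCLXXVIII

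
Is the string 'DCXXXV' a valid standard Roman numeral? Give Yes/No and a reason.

'DCXXXV': Check the rules: uses only the symbols I, V, X, L, C, D, M; no symbol is repeated more than three times in a row; V, L and D each appear at most once; no smaller symbol precedes a larger one (values never increase from left to right). Value: D (500) + C (100) + X (10) + X (10) + X (10) + V (5) = 635. So it is a valid standard Roman numeral.

Yes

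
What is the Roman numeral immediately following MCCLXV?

MCCLXV = 1265; next is 1266

MCCLXVI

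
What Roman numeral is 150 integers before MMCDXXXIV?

MMCDXXXIV = 2434
2434 - 150 = 2284

MMCCLXXXIV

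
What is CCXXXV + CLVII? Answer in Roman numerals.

CCXXXV = 235
CLVII = 157
235 + 157 = 392

CCCXCII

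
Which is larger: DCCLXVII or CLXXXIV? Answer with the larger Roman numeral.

DCCLXVII = 767
CLXXXIV = 184
767 is larger

DCCLXVII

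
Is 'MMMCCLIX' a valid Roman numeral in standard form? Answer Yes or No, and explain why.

'MMMCCLIX': Check the rules: uses only the symbols I, V, X, L, C, D, M; no symbol is repeated more than three times in a row; V, L and D each appear at most once; the only place a smaller symbol precedes a larger one is the allowed subtractive pair IX, the symbol right after such a pair (if any) is smaller than the pair's first symbol, and otherwise the values never increase from left to right. Value: M (1000) + M (1000) + M (1000) + C (100) + C (100) + L (50) + IX (9) = 3259. So it is a valid standard Roman numeral.

Yes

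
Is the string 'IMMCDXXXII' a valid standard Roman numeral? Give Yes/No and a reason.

'IMMCDXXXII': Invalid subtractive combination: IM

No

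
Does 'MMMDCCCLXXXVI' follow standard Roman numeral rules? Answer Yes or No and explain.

'MMMDCCCLXXXVI': Check the rules: uses only the symbols I, V, X, L, C, D, M; no symbol is repeated more than three times in a row; V, L and D each appear at most once; no smaller symbol precedes a larger one (values never increase from left to right). Value: M (1000) + M (1000) + M (1000) + D (500) + C (100) + C (100) + C (100) + L (50) + X (10) + X (10) + X (10) + V (5) + I (1) = 3886. So it is a valid standard Roman numeral.

Yes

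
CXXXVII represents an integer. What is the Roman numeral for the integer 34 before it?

CXXXVII = 137
137 - 34 = 103

CIII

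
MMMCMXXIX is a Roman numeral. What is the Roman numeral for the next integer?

MMMCMXXIX = 3929, so the next integer is 3929 + 1 = 3930

MMMCMXXX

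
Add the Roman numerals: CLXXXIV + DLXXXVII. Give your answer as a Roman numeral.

CLXXXIV = 184
DLXXXVII = 587
184 + 587 = 771

DCCLXXI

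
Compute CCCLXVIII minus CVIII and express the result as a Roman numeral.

CCCLXVIII = 368
CVIII = 108
368 - 108 = 260

CCLX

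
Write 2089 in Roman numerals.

Convert 2089 to Roman numerals:
  2089 contains 2×1000 (MM)
  89 contains 1×50 (L)
  39 contains 3×10 (XXX)
  9 contains 1×9 (IX)

MMLXXXIX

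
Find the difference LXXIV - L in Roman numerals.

LXXIV = 74
L = 50
74 - 50 = 24

XXIV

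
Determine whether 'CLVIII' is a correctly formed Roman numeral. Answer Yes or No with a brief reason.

'CLVIII': Check the rules: uses only the symbols I, V, X, L, C, D, M; no symbol is repeated more than three times in a row; V, L and D each appear at most once; no smaller symbol precedes a larger one (values never increase from left to right). Value: C (100) + L (50) + V (5) + I (1) + I (1) + I (1) = 158. So it is a valid standard Roman numeral.

Yes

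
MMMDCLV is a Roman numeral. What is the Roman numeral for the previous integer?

MMMDCLV = 3655; previous is 3654

MMMDCLIV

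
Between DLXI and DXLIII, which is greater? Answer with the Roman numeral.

DLXI = 561
DXLIII = 543
561 is larger

DLXI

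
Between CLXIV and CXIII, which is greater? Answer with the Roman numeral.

CLXIV = 164
CXIII = 113
164 is larger

CLXIV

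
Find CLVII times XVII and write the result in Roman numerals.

CLVII = 157
XVII = 17
157 × 17 = 2669

MMDCLXIX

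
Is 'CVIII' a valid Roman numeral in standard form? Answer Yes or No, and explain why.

'CVIII': Check the rules: uses only the symbols I, V, X, L, C, D, M; no symbol is repeated more than three times in a row; V, L and D each appear at most once; no smaller symbol precedes a larger one (values never increase from left to right). Value: C (100) + V (5) + I (1) + I (1) + I (1) = 108. So it is a valid standard Roman numeral.

Yes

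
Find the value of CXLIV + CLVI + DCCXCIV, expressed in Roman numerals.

CXLIV = 144, CLVI = 156, DCCXCIV = 794
144 + 156 = 300
300 + 794 = 1094

MXCIV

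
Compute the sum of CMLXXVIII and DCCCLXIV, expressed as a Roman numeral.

CMLXXVIII = 978
DCCCLXIV = 864
978 + 864 = 1842

MDCCCXLII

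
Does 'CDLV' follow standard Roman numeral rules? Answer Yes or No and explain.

'CDLV': Check the rules: uses only the symbols I, V, X, L, C, D, M; no symbol is repeated more than three times in a row; V, L and D each appear at most once; the only place a smaller symbol precedes a larger one is the allowed subtractive pair CD, the symbol right after such a pair (if any) is smaller than the pair's first symbol, and otherwise the values never increase from left to right. Value: CD (400) + L (50) + V (5) = 455. So it is a valid standard Roman numeral.

Yes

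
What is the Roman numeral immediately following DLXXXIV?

DLXXXIV = 584, so the next integer is 584 + 1 = 585

DLXXXV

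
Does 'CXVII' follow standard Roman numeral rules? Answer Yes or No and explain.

'CXVII': Check the rules: uses only the symbols I, V, X, L, C, D, M; no symbol is repeated more than three times in a row; V, L and D each appear at most once; no smaller symbol precedes a larger one (values never increase from left to right). Value: C (100) + X (10) + V (5) + I (1) + I (1) = 117. So it is a valid standard Roman numeral.

Yes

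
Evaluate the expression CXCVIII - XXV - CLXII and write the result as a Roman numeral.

CXCVIII = 198, XXV = 25, CLXII = 162
198 - 25 = 173
173 - 162 = 11

XI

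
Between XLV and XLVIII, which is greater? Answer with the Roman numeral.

XLV = 45
XLVIII = 48
48 is larger

XLVIII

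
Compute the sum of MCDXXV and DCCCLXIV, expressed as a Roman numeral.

MCDXXV = 1425
DCCCLXIV = 864
1425 + 864 = 2289

MMCCLXXXIX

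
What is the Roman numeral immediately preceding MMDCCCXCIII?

MMDCCCXCIII = 2893; previous is 2892

MMDCCCXCII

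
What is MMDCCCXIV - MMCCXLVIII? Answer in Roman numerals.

MMDCCCXIV = 2814
MMCCXLVIII = 2248
2814 - 2248 = 566

DLXVI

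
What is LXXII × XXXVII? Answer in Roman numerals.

LXXII = 72
XXXVII = 37
72 × 37 = 2664

MMDCLXIV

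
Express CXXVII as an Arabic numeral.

CXXVII: C=100, X=10, X=10, V=5, I=1, I=1
100 + 10 + 10 + 5 + 1 + 1 = 127

127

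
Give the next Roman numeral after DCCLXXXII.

DCCLXXXII = 782, so the next integer is 782 + 1 = 783

DCCLXXXIII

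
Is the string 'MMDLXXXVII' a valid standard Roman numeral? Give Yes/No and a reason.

'MMDLXXXVII': Check the rules: uses only the symbols I, V, X, L, C, D, M; no symbol is repeated more than three times in a row; V, L and D each appear at most once; no smaller symbol precedes a larger one (values never increase from left to right). Value: M (1000) + M (1000) + D (500) + L (50) + X (10) + X (10) + X (10) + V (5) + I (1) + I (1) = 2587. So it is a valid standard Roman numeral.

Yes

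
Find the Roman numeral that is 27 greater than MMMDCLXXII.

MMMDCLXXII = 3672
3672 + 27 = 3699

MMMDCXCIX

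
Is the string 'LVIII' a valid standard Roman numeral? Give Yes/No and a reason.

'LVIII': Check the rules: uses only the symbols I, V, X, L, C, D, M; no symbol is repeated more than three times in a row; V, L and D each appear at most once; no smaller symbol precedes a larger one (values never increase from left to right). Value: L (50) + V (5) + I (1) + I (1) + I (1) = 58. So it is a valid standard Roman numeral.

Yes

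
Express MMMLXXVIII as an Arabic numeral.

MMMLXXVIII: M=1000, M=1000, M=1000, L=50, X=10, X=10, V=5, I=1, I=1, I=1
1000 + 1000 + 1000 + 50 + 10 + 10 + 5 + 1 + 1 + 1 = 3078

3078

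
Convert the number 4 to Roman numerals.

Convert 4 to Roman numerals:
  4 contains 1×4 (IV)

IV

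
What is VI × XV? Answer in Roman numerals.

VI = 6
XV = 15
6 × 15 = 90

XC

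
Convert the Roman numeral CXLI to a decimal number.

CXLI: C=100, XL=40, I=1
100 + 40 + 1 = 141

141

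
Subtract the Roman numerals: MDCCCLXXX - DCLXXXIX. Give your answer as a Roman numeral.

MDCCCLXXX = 1880
DCLXXXIX = 689
1880 - 689 = 1191

MCXCI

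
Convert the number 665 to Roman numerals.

Convert 665 to Roman numerals:
  665 contains 1×500 (D)
  165 contains 1×100 (C)
  65 contains 1×50 (L)
  15 contains 1×10 (X)
  5 contains 1×5 (V)

DCLXV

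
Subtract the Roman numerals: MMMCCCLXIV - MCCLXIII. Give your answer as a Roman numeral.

MMMCCCLXIV = 3364
MCCLXIII = 1263
3364 - 1263 = 2101

MMCI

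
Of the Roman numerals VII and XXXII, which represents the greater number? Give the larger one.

VII = 7
XXXII = 32
32 is larger

XXXII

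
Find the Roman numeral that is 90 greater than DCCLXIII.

DCCLXIII = 763
763 + 90 = 853

DCCCLIII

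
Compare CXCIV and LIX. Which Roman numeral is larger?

CXCIV = 194
LIX = 59
194 is larger

CXCIV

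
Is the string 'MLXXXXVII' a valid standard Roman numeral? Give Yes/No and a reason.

'MLXXXXVII': More than 3 consecutive X's

No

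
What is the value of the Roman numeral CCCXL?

CCCXL: C=100, C=100, C=100, XL=40
100 + 100 + 100 + 40 = 340

340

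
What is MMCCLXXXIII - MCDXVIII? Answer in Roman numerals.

MMCCLXXXIII = 2283
MCDXVIII = 1418
2283 - 1418 = 865

DCCCLXV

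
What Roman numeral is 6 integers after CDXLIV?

CDXLIV = 444
444 + 6 = 450

CDL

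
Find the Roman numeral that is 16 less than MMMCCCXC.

MMMCCCXC = 3390
3390 - 16 = 3374

MMMCCCLXXIV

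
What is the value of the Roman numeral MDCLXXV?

MDCLXXV: M=1000, D=500, C=100, L=50, X=10, X=10, V=5
1000 + 500 + 100 + 50 + 10 + 10 + 5 = 1675

1675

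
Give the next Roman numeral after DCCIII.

DCCIII = 703; next is 704

DCCIV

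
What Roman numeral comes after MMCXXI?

MMCXXI = 2121; next is 2122

MMCXXII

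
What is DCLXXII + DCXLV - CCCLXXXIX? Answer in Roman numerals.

DCLXXII = 672, DCXLV = 645, CCCLXXXIX = 389
672 + 645 = 1317
1317 - 389 = 928

CMXXVIII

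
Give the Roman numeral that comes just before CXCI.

CXCI = 191; previous is 190

CXC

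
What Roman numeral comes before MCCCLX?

MCCCLX = 1360, so the previous integer is 1360 - 1 = 1359

MCCCLIX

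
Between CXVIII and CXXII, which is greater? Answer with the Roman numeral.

CXVIII = 118
CXXII = 122
122 is larger

CXXII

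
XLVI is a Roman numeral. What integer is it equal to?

XLVI: XL=40, V=5, I=1
40 + 5 + 1 = 46

46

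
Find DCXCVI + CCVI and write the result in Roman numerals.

DCXCVI = 696
CCVI = 206
696 + 206 = 902

CMII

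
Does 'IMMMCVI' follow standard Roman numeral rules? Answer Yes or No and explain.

'IMMMCVI': Invalid subtractive combination: IM

No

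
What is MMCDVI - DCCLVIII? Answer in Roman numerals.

MMCDVI = 2406
DCCLVIII = 758
2406 - 758 = 1648

MDCXLVIII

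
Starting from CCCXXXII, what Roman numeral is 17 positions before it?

CCCXXXII = 332
332 - 17 = 315

CCCXV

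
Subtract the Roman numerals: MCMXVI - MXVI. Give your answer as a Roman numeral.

MCMXVI = 1916
MXVI = 1016
1916 - 1016 = 900

CM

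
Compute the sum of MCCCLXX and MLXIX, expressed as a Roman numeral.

MCCCLXX = 1370
MLXIX = 1069
1370 + 1069 = 2439

MMCDXXXIX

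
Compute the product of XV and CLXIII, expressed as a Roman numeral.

XV = 15
CLXIII = 163
15 × 163 = 2445

MMCDXLV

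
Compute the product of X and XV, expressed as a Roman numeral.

X = 10
XV = 15
10 × 15 = 150

CL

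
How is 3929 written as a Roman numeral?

Convert 3929 to Roman numerals:
  3929 contains 3×1000 (MMM)
  929 contains 1×900 (CM)
  29 contains 2×10 (XX)
  9 contains 1×9 (IX)

MMMCMXXIX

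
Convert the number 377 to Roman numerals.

Convert 377 to Roman numerals:
  377 contains 3×100 (CCC)
  77 contains 1×50 (L)
  27 contains 2×10 (XX)
  7 contains 1×5 (V)
  2 contains 2×1 (II)

CCCLXXVII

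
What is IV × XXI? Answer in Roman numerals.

IV = 4
XXI = 21
4 × 21 = 84

LXXXIV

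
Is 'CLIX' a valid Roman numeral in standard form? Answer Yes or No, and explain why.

'CLIX': Check the rules: uses only the symbols I, V, X, L, C, D, M; no symbol is repeated more than three times in a row; V, L and D each appear at most once; the only place a smaller symbol precedes a larger one is the allowed subtractive pair IX, the symbol right after such a pair (if any) is smaller than the pair's first symbol, and otherwise the values never increase from left to right. Value: C (100) + L (50) + IX (9) = 159. So it is a valid standard Roman numeral.

Yes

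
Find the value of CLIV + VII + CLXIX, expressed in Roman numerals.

CLIV = 154, VII = 7, CLXIX = 169
154 + 7 = 161
161 + 169 = 330

CCCXXX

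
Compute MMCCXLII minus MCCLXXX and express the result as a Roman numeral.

MMCCXLII = 2242
MCCLXXX = 1280
2242 - 1280 = 962

CMLXII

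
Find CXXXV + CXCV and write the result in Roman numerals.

CXXXV = 135
CXCV = 195
135 + 195 = 330

CCCXXX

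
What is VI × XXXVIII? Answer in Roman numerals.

VI = 6
XXXVIII = 38
6 × 38 = 228

CCXXVIII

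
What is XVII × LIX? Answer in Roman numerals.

XVII = 17
LIX = 59
17 × 59 = 1003

MIII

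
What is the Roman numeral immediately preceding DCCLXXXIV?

DCCLXXXIV = 784; previous is 783

DCCLXXXIII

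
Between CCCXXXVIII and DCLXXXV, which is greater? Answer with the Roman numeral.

CCCXXXVIII = 338
DCLXXXV = 685
685 is larger

DCLXXXV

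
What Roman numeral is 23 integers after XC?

XC = 90
90 + 23 = 113

CXIII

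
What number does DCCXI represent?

DCCXI: D=500, C=100, C=100, X=10, I=1
500 + 100 + 100 + 10 + 1 = 711

711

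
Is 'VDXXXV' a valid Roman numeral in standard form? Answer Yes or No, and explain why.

'VDXXXV': V should not appear more than once

No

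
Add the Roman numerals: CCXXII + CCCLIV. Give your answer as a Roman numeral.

CCXXII = 222
CCCLIV = 354
222 + 354 = 576

DLXXVI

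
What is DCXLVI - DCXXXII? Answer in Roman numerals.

DCXLVI = 646
DCXXXII = 632
646 - 632 = 14

XIV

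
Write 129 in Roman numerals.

Convert 129 to Roman numerals:
  129 contains 1×100 (C)
  29 contains 2×10 (XX)
  9 contains 1×9 (IX)

CXXIX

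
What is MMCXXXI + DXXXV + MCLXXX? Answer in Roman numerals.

MMCXXXI = 2131, DXXXV = 535, MCLXXX = 1180
2131 + 535 = 2666
2666 + 1180 = 3846

MMMDCCCXLVI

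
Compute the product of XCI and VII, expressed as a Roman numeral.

XCI = 91
VII = 7
91 × 7 = 637

DCXXXVII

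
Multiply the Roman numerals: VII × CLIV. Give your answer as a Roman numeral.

VII = 7
CLIV = 154
7 × 154 = 1078

MLXXVIII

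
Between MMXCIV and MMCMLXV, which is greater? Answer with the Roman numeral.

MMXCIV = 2094
MMCMLXV = 2965
2965 is larger

MMCMLXV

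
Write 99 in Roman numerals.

Convert 99 to Roman numerals:
  99 contains 1×90 (XC)
  9 contains 1×9 (IX)

XCIX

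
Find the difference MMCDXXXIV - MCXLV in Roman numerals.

MMCDXXXIV = 2434
MCXLV = 1145
2434 - 1145 = 1289

MCCLXXXIX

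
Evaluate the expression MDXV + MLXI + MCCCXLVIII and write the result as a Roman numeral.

MDXV = 1515, MLXI = 1061, MCCCXLVIII = 1348
1515 + 1061 = 2576
2576 + 1348 = 3924

MMMCMXXIV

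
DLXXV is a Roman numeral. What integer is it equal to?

DLXXV: D=500, L=50, X=10, X=10, V=5
500 + 50 + 10 + 10 + 5 = 575

575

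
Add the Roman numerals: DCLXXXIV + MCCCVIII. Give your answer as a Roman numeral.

DCLXXXIV = 684
MCCCVIII = 1308
684 + 1308 = 1992

MCMXCII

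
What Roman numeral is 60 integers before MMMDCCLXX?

MMMDCCLXX = 3770
3770 - 60 = 3710

MMMDCCX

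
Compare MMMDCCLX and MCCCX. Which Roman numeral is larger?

MMMDCCLX = 3760
MCCCX = 1310
3760 is larger

MMMDCCLX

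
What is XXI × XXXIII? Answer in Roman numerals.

XXI = 21
XXXIII = 33
21 × 33 = 693

DCXCIII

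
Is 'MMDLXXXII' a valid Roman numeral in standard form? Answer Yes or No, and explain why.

'MMDLXXXII': Check the rules: uses only the symbols I, V, X, L, C, D, M; no symbol is repeated more than three times in a row; V, L and D each appear at most once; no smaller symbol precedes a larger one (values never increase from left to right). Value: M (1000) + M (1000) + D (500) + L (50) + X (10) + X (10) + X (10) + I (1) + I (1) = 2582. So it is a valid standard Roman numeral.

Yes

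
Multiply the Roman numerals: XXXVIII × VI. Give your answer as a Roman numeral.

XXXVIII = 38
VI = 6
38 × 6 = 228

CCXXVIII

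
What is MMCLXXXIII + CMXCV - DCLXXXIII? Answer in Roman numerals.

MMCLXXXIII = 2183, CMXCV = 995, DCLXXXIII = 683
2183 + 995 = 3178
3178 - 683 = 2495

MMCDXCV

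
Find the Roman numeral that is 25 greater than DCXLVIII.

DCXLVIII = 648
648 + 25 = 673

DCLXXIII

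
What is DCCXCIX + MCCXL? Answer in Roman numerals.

DCCXCIX = 799
MCCXL = 1240
799 + 1240 = 2039

MMXXXIX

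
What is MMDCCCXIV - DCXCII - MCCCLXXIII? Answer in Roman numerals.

MMDCCCXIV = 2814, DCXCII = 692, MCCCLXXIII = 1373
2814 - 692 = 2122
2122 - 1373 = 749

DCCXLIX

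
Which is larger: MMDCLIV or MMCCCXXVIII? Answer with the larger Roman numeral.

MMDCLIV = 2654
MMCCCXXVIII = 2328
2654 is larger

MMDCLIV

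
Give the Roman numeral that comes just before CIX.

CIX = 109; previous is 108

CVIII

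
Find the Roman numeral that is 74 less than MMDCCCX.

MMDCCCX = 2810
2810 - 74 = 2736

MMDCCXXXVI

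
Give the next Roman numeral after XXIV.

XXIV = 24, so the next integer is 24 + 1 = 25

XXV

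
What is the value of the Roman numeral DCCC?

DCCC: D=500, C=100, C=100, C=100
500 + 100 + 100 + 100 = 800

800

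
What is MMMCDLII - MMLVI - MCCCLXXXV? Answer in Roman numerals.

MMMCDLII = 3452, MMLVI = 2056, MCCCLXXXV = 1385
3452 - 2056 = 1396
1396 - 1385 = 11

XI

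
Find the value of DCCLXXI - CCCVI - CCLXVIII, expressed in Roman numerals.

DCCLXXI = 771, CCCVI = 306, CCLXVIII = 268
771 - 306 = 465
465 - 268 = 197

CXCVII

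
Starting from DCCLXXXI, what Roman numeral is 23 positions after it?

DCCLXXXI = 781
781 + 23 = 804

DCCCIV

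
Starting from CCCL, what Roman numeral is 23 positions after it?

CCCL = 350
350 + 23 = 373

CCCLXXIII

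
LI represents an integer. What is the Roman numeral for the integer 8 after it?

LI = 51
51 + 8 = 59

LIX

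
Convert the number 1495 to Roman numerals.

Convert 1495 to Roman numerals:
  1495 contains 1×1000 (M)
  495 contains 1×400 (CD)
  95 contains 1×90 (XC)
  5 contains 1×5 (V)

MCDXCV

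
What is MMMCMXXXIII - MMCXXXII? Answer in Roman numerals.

MMMCMXXXIII = 3933
MMCXXXII = 2132
3933 - 2132 = 1801

MDCCCI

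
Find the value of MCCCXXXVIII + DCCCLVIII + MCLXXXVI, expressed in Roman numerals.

MCCCXXXVIII = 1338, DCCCLVIII = 858, MCLXXXVI = 1186
1338 + 858 = 2196
2196 + 1186 = 3382

MMMCCCLXXXII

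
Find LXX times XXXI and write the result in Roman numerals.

LXX = 70
XXXI = 31
70 × 31 = 2170

MMCLXX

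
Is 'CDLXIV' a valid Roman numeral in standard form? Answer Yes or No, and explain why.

'CDLXIV': Check the rules: uses only the symbols I, V, X, L, C, D, M; no symbol is repeated more than three times in a row; V, L and D each appear at most once; the only places a smaller symbol precedes a larger one are the allowed subtractive pairs CD, IV, the symbol right after such a pair (if any) is smaller than the pair's first symbol, and otherwise the values never increase from left to right. Value: CD (400) + L (50) + X (10) + IV (4) = 464. So it is a valid standard Roman numeral.

Yes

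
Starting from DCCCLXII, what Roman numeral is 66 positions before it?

DCCCLXII = 862
862 - 66 = 796

DCCXCVI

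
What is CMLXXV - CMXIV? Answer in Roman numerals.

CMLXXV = 975
CMXIV = 914
975 - 914 = 61

LXI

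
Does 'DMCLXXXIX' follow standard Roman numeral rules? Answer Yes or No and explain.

'DMCLXXXIX': Invalid subtractive combination: DM

No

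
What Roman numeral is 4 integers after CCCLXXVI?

CCCLXXVI = 376
376 + 4 = 380

CCCLXXX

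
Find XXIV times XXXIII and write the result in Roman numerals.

XXIV = 24
XXXIII = 33
24 × 33 = 792

DCCXCII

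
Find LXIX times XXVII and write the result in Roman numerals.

LXIX = 69
XXVII = 27
69 × 27 = 1863

MDCCCLXIII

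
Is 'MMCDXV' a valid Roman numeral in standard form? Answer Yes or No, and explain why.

'MMCDXV': Check the rules: uses only the symbols I, V, X, L, C, D, M; no symbol is repeated more than three times in a row; V, L and D each appear at most once; the only place a smaller symbol precedes a larger one is the allowed subtractive pair CD, the symbol right after such a pair (if any) is smaller than the pair's first symbol, and otherwise the values never increase from left to right. Value: M (1000) + M (1000) + CD (400) + X (10) + V (5) = 2415. So it is a valid standard Roman numeral.

Yes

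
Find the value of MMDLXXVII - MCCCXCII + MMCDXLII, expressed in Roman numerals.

MMDLXXVII = 2577, MCCCXCII = 1392, MMCDXLII = 2442
2577 - 1392 = 1185
1185 + 2442 = 3627

MMMDCXXVII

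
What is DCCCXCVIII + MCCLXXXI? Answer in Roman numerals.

DCCCXCVIII = 898
MCCLXXXI = 1281
898 + 1281 = 2179

MMCLXXIX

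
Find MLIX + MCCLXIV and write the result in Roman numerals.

MLIX = 1059
MCCLXIV = 1264
1059 + 1264 = 2323

MMCCCXXIII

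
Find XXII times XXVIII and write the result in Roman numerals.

XXII = 22
XXVIII = 28
22 × 28 = 616

DCXVI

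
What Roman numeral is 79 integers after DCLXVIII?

DCLXVIII = 668
668 + 79 = 747

DCCXLVII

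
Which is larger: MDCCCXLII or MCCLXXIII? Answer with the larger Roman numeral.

MDCCCXLII = 1842
MCCLXXIII = 1273
1842 is larger

MDCCCXLII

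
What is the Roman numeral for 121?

Convert 121 to Roman numerals:
  121 contains 1×100 (C)
  21 contains 2×10 (XX)
  1 contains 1×1 (I)

CXXI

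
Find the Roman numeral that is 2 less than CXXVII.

CXXVII = 127
127 - 2 = 125

CXXV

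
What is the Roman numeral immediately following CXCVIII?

CXCVIII = 198, so the next integer is 198 + 1 = 199

CXCIX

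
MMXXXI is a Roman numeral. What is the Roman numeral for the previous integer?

MMXXXI = 2031; previous is 2030

MMXXX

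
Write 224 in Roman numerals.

Convert 224 to Roman numerals:
  224 contains 2×100 (CC)
  24 contains 2×10 (XX)
  4 contains 1×4 (IV)

CCXXIV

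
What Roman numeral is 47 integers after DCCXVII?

DCCXVII = 717
717 + 47 = 764

DCCLXIV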